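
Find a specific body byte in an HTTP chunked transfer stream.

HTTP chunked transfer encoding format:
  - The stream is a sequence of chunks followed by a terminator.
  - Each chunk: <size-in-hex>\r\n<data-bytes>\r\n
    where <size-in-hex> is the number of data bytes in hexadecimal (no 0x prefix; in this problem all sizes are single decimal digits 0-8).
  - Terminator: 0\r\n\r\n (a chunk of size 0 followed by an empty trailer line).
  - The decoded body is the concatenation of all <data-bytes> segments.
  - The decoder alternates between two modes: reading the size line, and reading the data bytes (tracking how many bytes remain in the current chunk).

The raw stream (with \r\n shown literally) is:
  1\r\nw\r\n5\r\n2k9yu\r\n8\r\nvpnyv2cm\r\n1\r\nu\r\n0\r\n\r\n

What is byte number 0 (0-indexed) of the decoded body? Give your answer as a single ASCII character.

Answer: w

Derivation:
Chunk 1: stream[0..1]='1' size=0x1=1, data at stream[3..4]='w' -> body[0..1], body so far='w'
Chunk 2: stream[6..7]='5' size=0x5=5, data at stream[9..14]='2k9yu' -> body[1..6], body so far='w2k9yu'
Chunk 3: stream[16..17]='8' size=0x8=8, data at stream[19..27]='vpnyv2cm' -> body[6..14], body so far='w2k9yuvpnyv2cm'
Chunk 4: stream[29..30]='1' size=0x1=1, data at stream[32..33]='u' -> body[14..15], body so far='w2k9yuvpnyv2cmu'
Chunk 5: stream[35..36]='0' size=0 (terminator). Final body='w2k9yuvpnyv2cmu' (15 bytes)
Body byte 0 = 'w'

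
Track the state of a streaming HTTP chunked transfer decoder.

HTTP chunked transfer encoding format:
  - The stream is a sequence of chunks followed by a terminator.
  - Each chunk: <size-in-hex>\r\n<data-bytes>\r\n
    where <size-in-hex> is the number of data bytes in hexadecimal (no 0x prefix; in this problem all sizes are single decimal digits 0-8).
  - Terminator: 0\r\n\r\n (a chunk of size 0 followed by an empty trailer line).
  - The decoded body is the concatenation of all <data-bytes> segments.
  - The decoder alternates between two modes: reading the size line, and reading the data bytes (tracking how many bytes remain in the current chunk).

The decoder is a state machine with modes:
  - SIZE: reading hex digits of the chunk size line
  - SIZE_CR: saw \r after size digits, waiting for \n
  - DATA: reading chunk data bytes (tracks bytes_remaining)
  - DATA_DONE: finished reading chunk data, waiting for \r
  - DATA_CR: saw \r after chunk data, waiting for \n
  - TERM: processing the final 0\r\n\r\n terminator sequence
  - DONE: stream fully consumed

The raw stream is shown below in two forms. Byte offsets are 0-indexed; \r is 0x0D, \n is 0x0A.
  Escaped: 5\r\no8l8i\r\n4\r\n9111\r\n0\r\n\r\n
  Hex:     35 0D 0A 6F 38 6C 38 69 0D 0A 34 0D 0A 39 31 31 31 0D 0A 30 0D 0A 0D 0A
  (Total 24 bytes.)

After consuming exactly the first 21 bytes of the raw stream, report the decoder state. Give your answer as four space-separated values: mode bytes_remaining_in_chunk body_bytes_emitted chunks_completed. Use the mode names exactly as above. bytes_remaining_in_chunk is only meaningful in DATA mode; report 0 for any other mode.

Byte 0 = '5': mode=SIZE remaining=0 emitted=0 chunks_done=0
Byte 1 = 0x0D: mode=SIZE_CR remaining=0 emitted=0 chunks_done=0
Byte 2 = 0x0A: mode=DATA remaining=5 emitted=0 chunks_done=0
Byte 3 = 'o': mode=DATA remaining=4 emitted=1 chunks_done=0
Byte 4 = '8': mode=DATA remaining=3 emitted=2 chunks_done=0
Byte 5 = 'l': mode=DATA remaining=2 emitted=3 chunks_done=0
Byte 6 = '8': mode=DATA remaining=1 emitted=4 chunks_done=0
Byte 7 = 'i': mode=DATA_DONE remaining=0 emitted=5 chunks_done=0
Byte 8 = 0x0D: mode=DATA_CR remaining=0 emitted=5 chunks_done=0
Byte 9 = 0x0A: mode=SIZE remaining=0 emitted=5 chunks_done=1
Byte 10 = '4': mode=SIZE remaining=0 emitted=5 chunks_done=1
Byte 11 = 0x0D: mode=SIZE_CR remaining=0 emitted=5 chunks_done=1
Byte 12 = 0x0A: mode=DATA remaining=4 emitted=5 chunks_done=1
Byte 13 = '9': mode=DATA remaining=3 emitted=6 chunks_done=1
Byte 14 = '1': mode=DATA remaining=2 emitted=7 chunks_done=1
Byte 15 = '1': mode=DATA remaining=1 emitted=8 chunks_done=1
Byte 16 = '1': mode=DATA_DONE remaining=0 emitted=9 chunks_done=1
Byte 17 = 0x0D: mode=DATA_CR remaining=0 emitted=9 chunks_done=1
Byte 18 = 0x0A: mode=SIZE remaining=0 emitted=9 chunks_done=2
Byte 19 = '0': mode=SIZE remaining=0 emitted=9 chunks_done=2
Byte 20 = 0x0D: mode=SIZE_CR remaining=0 emitted=9 chunks_done=2

Answer: SIZE_CR 0 9 2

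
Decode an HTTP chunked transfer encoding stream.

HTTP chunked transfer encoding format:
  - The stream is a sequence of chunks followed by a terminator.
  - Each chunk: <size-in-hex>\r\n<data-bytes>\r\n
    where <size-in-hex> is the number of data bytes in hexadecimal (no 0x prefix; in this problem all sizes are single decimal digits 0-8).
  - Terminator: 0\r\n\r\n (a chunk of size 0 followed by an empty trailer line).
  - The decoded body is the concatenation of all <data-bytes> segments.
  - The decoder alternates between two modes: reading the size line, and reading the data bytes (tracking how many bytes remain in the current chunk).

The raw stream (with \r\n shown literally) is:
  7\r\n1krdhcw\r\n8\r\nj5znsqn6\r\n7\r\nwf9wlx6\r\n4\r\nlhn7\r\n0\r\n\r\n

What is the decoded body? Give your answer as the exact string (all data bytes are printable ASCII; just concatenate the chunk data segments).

Answer: 1krdhcwj5znsqn6wf9wlx6lhn7

Derivation:
Chunk 1: stream[0..1]='7' size=0x7=7, data at stream[3..10]='1krdhcw' -> body[0..7], body so far='1krdhcw'
Chunk 2: stream[12..13]='8' size=0x8=8, data at stream[15..23]='j5znsqn6' -> body[7..15], body so far='1krdhcwj5znsqn6'
Chunk 3: stream[25..26]='7' size=0x7=7, data at stream[28..35]='wf9wlx6' -> body[15..22], body so far='1krdhcwj5znsqn6wf9wlx6'
Chunk 4: stream[37..38]='4' size=0x4=4, data at stream[40..44]='lhn7' -> body[22..26], body so far='1krdhcwj5znsqn6wf9wlx6lhn7'
Chunk 5: stream[46..47]='0' size=0 (terminator). Final body='1krdhcwj5znsqn6wf9wlx6lhn7' (26 bytes)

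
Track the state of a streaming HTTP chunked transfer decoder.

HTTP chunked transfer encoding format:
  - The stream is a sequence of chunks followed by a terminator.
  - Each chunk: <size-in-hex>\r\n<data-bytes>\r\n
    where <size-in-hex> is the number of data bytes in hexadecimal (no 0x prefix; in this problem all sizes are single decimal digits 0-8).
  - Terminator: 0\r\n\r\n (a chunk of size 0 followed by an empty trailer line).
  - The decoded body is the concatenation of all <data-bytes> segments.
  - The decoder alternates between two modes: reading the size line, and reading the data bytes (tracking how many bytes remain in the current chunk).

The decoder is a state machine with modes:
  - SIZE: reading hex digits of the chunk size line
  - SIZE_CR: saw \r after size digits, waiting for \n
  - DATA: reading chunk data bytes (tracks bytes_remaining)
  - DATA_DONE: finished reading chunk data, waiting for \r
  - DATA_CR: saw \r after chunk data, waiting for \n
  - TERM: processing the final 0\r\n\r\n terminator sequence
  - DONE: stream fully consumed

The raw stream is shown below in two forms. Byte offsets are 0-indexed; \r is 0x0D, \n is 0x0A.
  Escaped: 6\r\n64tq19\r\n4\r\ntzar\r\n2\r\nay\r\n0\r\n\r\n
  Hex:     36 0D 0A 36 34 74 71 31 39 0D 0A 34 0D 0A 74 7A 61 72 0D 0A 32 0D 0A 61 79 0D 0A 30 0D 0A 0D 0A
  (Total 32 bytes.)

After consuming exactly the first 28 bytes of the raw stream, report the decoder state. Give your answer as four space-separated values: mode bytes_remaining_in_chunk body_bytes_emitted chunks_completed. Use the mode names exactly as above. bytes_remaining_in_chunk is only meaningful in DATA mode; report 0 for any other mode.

Byte 0 = '6': mode=SIZE remaining=0 emitted=0 chunks_done=0
Byte 1 = 0x0D: mode=SIZE_CR remaining=0 emitted=0 chunks_done=0
Byte 2 = 0x0A: mode=DATA remaining=6 emitted=0 chunks_done=0
Byte 3 = '6': mode=DATA remaining=5 emitted=1 chunks_done=0
Byte 4 = '4': mode=DATA remaining=4 emitted=2 chunks_done=0
Byte 5 = 't': mode=DATA remaining=3 emitted=3 chunks_done=0
Byte 6 = 'q': mode=DATA remaining=2 emitted=4 chunks_done=0
Byte 7 = '1': mode=DATA remaining=1 emitted=5 chunks_done=0
Byte 8 = '9': mode=DATA_DONE remaining=0 emitted=6 chunks_done=0
Byte 9 = 0x0D: mode=DATA_CR remaining=0 emitted=6 chunks_done=0
Byte 10 = 0x0A: mode=SIZE remaining=0 emitted=6 chunks_done=1
Byte 11 = '4': mode=SIZE remaining=0 emitted=6 chunks_done=1
Byte 12 = 0x0D: mode=SIZE_CR remaining=0 emitted=6 chunks_done=1
Byte 13 = 0x0A: mode=DATA remaining=4 emitted=6 chunks_done=1
Byte 14 = 't': mode=DATA remaining=3 emitted=7 chunks_done=1
Byte 15 = 'z': mode=DATA remaining=2 emitted=8 chunks_done=1
Byte 16 = 'a': mode=DATA remaining=1 emitted=9 chunks_done=1
Byte 17 = 'r': mode=DATA_DONE remaining=0 emitted=10 chunks_done=1
Byte 18 = 0x0D: mode=DATA_CR remaining=0 emitted=10 chunks_done=1
Byte 19 = 0x0A: mode=SIZE remaining=0 emitted=10 chunks_done=2
Byte 20 = '2': mode=SIZE remaining=0 emitted=10 chunks_done=2
Byte 21 = 0x0D: mode=SIZE_CR remaining=0 emitted=10 chunks_done=2
Byte 22 = 0x0A: mode=DATA remaining=2 emitted=10 chunks_done=2
Byte 23 = 'a': mode=DATA remaining=1 emitted=11 chunks_done=2
Byte 24 = 'y': mode=DATA_DONE remaining=0 emitted=12 chunks_done=2
Byte 25 = 0x0D: mode=DATA_CR remaining=0 emitted=12 chunks_done=2
Byte 26 = 0x0A: mode=SIZE remaining=0 emitted=12 chunks_done=3
Byte 27 = '0': mode=SIZE remaining=0 emitted=12 chunks_done=3

Answer: SIZE 0 12 3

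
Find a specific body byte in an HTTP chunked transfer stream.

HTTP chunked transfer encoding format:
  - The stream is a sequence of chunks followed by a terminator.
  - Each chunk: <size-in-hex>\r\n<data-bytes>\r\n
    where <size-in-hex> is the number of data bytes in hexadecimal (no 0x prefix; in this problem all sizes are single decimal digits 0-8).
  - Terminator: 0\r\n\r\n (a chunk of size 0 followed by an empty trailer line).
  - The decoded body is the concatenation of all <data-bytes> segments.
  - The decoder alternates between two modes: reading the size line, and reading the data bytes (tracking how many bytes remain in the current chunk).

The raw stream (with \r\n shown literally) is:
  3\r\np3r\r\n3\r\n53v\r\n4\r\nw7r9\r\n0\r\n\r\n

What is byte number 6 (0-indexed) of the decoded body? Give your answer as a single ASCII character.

Answer: w

Derivation:
Chunk 1: stream[0..1]='3' size=0x3=3, data at stream[3..6]='p3r' -> body[0..3], body so far='p3r'
Chunk 2: stream[8..9]='3' size=0x3=3, data at stream[11..14]='53v' -> body[3..6], body so far='p3r53v'
Chunk 3: stream[16..17]='4' size=0x4=4, data at stream[19..23]='w7r9' -> body[6..10], body so far='p3r53vw7r9'
Chunk 4: stream[25..26]='0' size=0 (terminator). Final body='p3r53vw7r9' (10 bytes)
Body byte 6 = 'w'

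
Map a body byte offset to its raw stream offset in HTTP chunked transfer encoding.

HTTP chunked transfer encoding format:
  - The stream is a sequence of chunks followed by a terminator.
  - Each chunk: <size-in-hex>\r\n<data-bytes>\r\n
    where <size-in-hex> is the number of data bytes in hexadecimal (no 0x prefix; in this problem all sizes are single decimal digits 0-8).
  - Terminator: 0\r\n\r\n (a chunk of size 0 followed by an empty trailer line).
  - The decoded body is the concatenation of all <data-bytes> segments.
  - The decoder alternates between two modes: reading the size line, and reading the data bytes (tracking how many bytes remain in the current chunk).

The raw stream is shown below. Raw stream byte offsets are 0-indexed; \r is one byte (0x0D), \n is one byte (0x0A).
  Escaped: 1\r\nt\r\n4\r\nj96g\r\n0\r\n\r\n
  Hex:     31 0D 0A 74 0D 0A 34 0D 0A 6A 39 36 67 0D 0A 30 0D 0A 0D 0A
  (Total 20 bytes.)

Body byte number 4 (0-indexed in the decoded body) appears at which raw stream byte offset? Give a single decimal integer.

Answer: 12

Derivation:
Chunk 1: stream[0..1]='1' size=0x1=1, data at stream[3..4]='t' -> body[0..1], body so far='t'
Chunk 2: stream[6..7]='4' size=0x4=4, data at stream[9..13]='j96g' -> body[1..5], body so far='tj96g'
Chunk 3: stream[15..16]='0' size=0 (terminator). Final body='tj96g' (5 bytes)
Body byte 4 at stream offset 12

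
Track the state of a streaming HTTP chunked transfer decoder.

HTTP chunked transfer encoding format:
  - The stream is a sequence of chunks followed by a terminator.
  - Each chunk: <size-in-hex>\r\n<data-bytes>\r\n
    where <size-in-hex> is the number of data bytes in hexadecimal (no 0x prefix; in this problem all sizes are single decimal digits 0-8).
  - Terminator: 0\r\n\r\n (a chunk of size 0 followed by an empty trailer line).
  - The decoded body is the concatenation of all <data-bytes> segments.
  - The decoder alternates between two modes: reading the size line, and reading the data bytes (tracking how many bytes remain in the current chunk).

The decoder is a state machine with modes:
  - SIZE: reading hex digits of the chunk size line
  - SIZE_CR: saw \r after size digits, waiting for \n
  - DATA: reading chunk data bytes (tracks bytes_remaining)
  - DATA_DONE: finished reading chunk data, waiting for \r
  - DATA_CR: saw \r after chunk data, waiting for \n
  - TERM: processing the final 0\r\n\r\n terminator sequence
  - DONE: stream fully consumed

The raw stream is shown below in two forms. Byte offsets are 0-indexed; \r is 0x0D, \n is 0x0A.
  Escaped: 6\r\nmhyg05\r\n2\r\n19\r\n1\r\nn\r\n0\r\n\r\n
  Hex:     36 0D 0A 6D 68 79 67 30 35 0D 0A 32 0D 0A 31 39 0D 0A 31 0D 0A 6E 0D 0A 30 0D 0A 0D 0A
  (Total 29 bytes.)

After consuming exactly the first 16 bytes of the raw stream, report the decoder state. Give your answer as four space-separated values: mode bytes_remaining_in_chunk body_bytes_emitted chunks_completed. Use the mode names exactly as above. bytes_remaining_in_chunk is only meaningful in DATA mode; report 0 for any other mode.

Byte 0 = '6': mode=SIZE remaining=0 emitted=0 chunks_done=0
Byte 1 = 0x0D: mode=SIZE_CR remaining=0 emitted=0 chunks_done=0
Byte 2 = 0x0A: mode=DATA remaining=6 emitted=0 chunks_done=0
Byte 3 = 'm': mode=DATA remaining=5 emitted=1 chunks_done=0
Byte 4 = 'h': mode=DATA remaining=4 emitted=2 chunks_done=0
Byte 5 = 'y': mode=DATA remaining=3 emitted=3 chunks_done=0
Byte 6 = 'g': mode=DATA remaining=2 emitted=4 chunks_done=0
Byte 7 = '0': mode=DATA remaining=1 emitted=5 chunks_done=0
Byte 8 = '5': mode=DATA_DONE remaining=0 emitted=6 chunks_done=0
Byte 9 = 0x0D: mode=DATA_CR remaining=0 emitted=6 chunks_done=0
Byte 10 = 0x0A: mode=SIZE remaining=0 emitted=6 chunks_done=1
Byte 11 = '2': mode=SIZE remaining=0 emitted=6 chunks_done=1
Byte 12 = 0x0D: mode=SIZE_CR remaining=0 emitted=6 chunks_done=1
Byte 13 = 0x0A: mode=DATA remaining=2 emitted=6 chunks_done=1
Byte 14 = '1': mode=DATA remaining=1 emitted=7 chunks_done=1
Byte 15 = '9': mode=DATA_DONE remaining=0 emitted=8 chunks_done=1

Answer: DATA_DONE 0 8 1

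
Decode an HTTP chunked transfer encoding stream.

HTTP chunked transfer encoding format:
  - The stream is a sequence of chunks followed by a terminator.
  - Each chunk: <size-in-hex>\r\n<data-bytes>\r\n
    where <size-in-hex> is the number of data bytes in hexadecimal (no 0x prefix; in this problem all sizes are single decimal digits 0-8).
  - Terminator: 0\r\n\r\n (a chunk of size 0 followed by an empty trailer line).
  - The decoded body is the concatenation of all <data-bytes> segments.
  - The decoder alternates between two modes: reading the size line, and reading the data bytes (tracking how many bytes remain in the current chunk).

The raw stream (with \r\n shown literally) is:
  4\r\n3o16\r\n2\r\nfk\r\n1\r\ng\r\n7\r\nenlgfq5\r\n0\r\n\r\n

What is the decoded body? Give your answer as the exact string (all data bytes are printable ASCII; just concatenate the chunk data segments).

Chunk 1: stream[0..1]='4' size=0x4=4, data at stream[3..7]='3o16' -> body[0..4], body so far='3o16'
Chunk 2: stream[9..10]='2' size=0x2=2, data at stream[12..14]='fk' -> body[4..6], body so far='3o16fk'
Chunk 3: stream[16..17]='1' size=0x1=1, data at stream[19..20]='g' -> body[6..7], body so far='3o16fkg'
Chunk 4: stream[22..23]='7' size=0x7=7, data at stream[25..32]='enlgfq5' -> body[7..14], body so far='3o16fkgenlgfq5'
Chunk 5: stream[34..35]='0' size=0 (terminator). Final body='3o16fkgenlgfq5' (14 bytes)

Answer: 3o16fkgenlgfq5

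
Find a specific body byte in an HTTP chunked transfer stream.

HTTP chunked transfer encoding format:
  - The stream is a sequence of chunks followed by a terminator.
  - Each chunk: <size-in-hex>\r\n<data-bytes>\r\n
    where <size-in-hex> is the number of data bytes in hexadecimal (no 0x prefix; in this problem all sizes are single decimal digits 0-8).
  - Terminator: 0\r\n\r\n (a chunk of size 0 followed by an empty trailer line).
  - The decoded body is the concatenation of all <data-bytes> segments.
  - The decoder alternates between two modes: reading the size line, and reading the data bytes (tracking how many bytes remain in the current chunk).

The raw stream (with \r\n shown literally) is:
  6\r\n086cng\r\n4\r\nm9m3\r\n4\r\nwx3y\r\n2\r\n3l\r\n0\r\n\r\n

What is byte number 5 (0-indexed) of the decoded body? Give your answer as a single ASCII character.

Answer: g

Derivation:
Chunk 1: stream[0..1]='6' size=0x6=6, data at stream[3..9]='086cng' -> body[0..6], body so far='086cng'
Chunk 2: stream[11..12]='4' size=0x4=4, data at stream[14..18]='m9m3' -> body[6..10], body so far='086cngm9m3'
Chunk 3: stream[20..21]='4' size=0x4=4, data at stream[23..27]='wx3y' -> body[10..14], body so far='086cngm9m3wx3y'
Chunk 4: stream[29..30]='2' size=0x2=2, data at stream[32..34]='3l' -> body[14..16], body so far='086cngm9m3wx3y3l'
Chunk 5: stream[36..37]='0' size=0 (terminator). Final body='086cngm9m3wx3y3l' (16 bytes)
Body byte 5 = 'g'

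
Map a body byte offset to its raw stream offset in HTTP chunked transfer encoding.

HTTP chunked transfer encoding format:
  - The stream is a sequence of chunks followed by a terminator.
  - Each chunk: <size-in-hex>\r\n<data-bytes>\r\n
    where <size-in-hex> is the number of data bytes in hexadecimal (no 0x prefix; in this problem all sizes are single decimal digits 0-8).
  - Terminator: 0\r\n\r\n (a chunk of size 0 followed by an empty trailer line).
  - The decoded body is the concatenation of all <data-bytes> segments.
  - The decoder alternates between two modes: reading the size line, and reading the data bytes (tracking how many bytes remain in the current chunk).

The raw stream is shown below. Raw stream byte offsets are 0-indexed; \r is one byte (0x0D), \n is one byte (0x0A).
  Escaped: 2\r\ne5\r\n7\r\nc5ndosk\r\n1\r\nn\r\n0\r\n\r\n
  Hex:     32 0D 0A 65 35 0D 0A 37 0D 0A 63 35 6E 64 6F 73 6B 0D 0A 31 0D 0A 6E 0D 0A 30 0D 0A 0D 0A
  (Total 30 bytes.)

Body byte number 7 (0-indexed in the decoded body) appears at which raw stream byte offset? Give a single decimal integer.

Answer: 15

Derivation:
Chunk 1: stream[0..1]='2' size=0x2=2, data at stream[3..5]='e5' -> body[0..2], body so far='e5'
Chunk 2: stream[7..8]='7' size=0x7=7, data at stream[10..17]='c5ndosk' -> body[2..9], body so far='e5c5ndosk'
Chunk 3: stream[19..20]='1' size=0x1=1, data at stream[22..23]='n' -> body[9..10], body so far='e5c5ndoskn'
Chunk 4: stream[25..26]='0' size=0 (terminator). Final body='e5c5ndoskn' (10 bytes)
Body byte 7 at stream offset 15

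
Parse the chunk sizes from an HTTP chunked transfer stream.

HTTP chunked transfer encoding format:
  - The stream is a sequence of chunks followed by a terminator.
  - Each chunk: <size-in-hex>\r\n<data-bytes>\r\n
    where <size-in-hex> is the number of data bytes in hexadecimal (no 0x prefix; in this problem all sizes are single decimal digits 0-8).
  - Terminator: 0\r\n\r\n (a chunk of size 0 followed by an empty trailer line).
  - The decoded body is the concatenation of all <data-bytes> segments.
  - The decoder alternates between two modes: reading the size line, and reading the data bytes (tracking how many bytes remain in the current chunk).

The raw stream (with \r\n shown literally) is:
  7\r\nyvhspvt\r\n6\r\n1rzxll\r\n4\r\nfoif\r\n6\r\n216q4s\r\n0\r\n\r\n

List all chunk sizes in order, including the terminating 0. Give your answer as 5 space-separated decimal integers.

Chunk 1: stream[0..1]='7' size=0x7=7, data at stream[3..10]='yvhspvt' -> body[0..7], body so far='yvhspvt'
Chunk 2: stream[12..13]='6' size=0x6=6, data at stream[15..21]='1rzxll' -> body[7..13], body so far='yvhspvt1rzxll'
Chunk 3: stream[23..24]='4' size=0x4=4, data at stream[26..30]='foif' -> body[13..17], body so far='yvhspvt1rzxllfoif'
Chunk 4: stream[32..33]='6' size=0x6=6, data at stream[35..41]='216q4s' -> body[17..23], body so far='yvhspvt1rzxllfoif216q4s'
Chunk 5: stream[43..44]='0' size=0 (terminator). Final body='yvhspvt1rzxllfoif216q4s' (23 bytes)

Answer: 7 6 4 6 0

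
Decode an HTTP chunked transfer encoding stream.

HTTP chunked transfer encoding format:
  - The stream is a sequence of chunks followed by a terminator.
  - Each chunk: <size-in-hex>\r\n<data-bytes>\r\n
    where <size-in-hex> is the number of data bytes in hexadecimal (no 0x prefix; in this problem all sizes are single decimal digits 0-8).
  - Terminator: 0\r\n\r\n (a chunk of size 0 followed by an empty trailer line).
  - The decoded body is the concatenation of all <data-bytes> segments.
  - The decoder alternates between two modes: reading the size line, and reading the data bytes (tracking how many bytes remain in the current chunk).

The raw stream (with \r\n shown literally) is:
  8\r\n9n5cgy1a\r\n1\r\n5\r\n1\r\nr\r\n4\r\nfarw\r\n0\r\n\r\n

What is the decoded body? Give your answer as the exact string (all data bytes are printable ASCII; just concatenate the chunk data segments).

Answer: 9n5cgy1a5rfarw

Derivation:
Chunk 1: stream[0..1]='8' size=0x8=8, data at stream[3..11]='9n5cgy1a' -> body[0..8], body so far='9n5cgy1a'
Chunk 2: stream[13..14]='1' size=0x1=1, data at stream[16..17]='5' -> body[8..9], body so far='9n5cgy1a5'
Chunk 3: stream[19..20]='1' size=0x1=1, data at stream[22..23]='r' -> body[9..10], body so far='9n5cgy1a5r'
Chunk 4: stream[25..26]='4' size=0x4=4, data at stream[28..32]='farw' -> body[10..14], body so far='9n5cgy1a5rfarw'
Chunk 5: stream[34..35]='0' size=0 (terminator). Final body='9n5cgy1a5rfarw' (14 bytes)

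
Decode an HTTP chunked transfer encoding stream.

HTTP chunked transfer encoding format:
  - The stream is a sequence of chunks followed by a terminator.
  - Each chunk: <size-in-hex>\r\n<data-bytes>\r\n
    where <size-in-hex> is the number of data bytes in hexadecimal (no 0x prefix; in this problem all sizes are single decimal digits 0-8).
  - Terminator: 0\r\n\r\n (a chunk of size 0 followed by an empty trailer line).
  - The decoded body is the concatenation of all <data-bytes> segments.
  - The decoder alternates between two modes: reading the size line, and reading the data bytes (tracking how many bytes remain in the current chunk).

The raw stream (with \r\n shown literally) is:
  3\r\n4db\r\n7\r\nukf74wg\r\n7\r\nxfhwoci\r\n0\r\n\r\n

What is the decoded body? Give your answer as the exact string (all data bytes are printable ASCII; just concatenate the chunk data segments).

Chunk 1: stream[0..1]='3' size=0x3=3, data at stream[3..6]='4db' -> body[0..3], body so far='4db'
Chunk 2: stream[8..9]='7' size=0x7=7, data at stream[11..18]='ukf74wg' -> body[3..10], body so far='4dbukf74wg'
Chunk 3: stream[20..21]='7' size=0x7=7, data at stream[23..30]='xfhwoci' -> body[10..17], body so far='4dbukf74wgxfhwoci'
Chunk 4: stream[32..33]='0' size=0 (terminator). Final body='4dbukf74wgxfhwoci' (17 bytes)

Answer: 4dbukf74wgxfhwoci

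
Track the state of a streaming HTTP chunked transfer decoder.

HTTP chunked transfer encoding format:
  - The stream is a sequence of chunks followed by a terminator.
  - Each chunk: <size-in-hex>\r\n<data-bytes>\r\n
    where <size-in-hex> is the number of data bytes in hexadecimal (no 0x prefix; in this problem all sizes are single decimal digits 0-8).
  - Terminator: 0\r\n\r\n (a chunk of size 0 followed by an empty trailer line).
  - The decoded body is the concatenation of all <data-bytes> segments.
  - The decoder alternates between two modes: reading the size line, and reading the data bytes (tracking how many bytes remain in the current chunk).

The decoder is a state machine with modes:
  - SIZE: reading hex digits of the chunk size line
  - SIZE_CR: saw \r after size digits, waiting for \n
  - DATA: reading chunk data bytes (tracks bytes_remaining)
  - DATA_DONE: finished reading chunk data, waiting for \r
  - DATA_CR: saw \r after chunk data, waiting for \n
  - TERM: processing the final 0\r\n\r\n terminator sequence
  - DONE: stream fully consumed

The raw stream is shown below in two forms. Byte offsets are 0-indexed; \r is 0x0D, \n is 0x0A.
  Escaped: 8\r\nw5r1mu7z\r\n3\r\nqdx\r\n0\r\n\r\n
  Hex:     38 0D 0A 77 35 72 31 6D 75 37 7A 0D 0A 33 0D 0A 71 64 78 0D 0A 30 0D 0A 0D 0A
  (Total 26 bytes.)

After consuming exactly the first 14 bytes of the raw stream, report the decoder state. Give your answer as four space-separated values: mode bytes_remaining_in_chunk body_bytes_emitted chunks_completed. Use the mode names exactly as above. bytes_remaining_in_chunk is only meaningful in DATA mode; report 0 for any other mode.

Answer: SIZE 0 8 1

Derivation:
Byte 0 = '8': mode=SIZE remaining=0 emitted=0 chunks_done=0
Byte 1 = 0x0D: mode=SIZE_CR remaining=0 emitted=0 chunks_done=0
Byte 2 = 0x0A: mode=DATA remaining=8 emitted=0 chunks_done=0
Byte 3 = 'w': mode=DATA remaining=7 emitted=1 chunks_done=0
Byte 4 = '5': mode=DATA remaining=6 emitted=2 chunks_done=0
Byte 5 = 'r': mode=DATA remaining=5 emitted=3 chunks_done=0
Byte 6 = '1': mode=DATA remaining=4 emitted=4 chunks_done=0
Byte 7 = 'm': mode=DATA remaining=3 emitted=5 chunks_done=0
Byte 8 = 'u': mode=DATA remaining=2 emitted=6 chunks_done=0
Byte 9 = '7': mode=DATA remaining=1 emitted=7 chunks_done=0
Byte 10 = 'z': mode=DATA_DONE remaining=0 emitted=8 chunks_done=0
Byte 11 = 0x0D: mode=DATA_CR remaining=0 emitted=8 chunks_done=0
Byte 12 = 0x0A: mode=SIZE remaining=0 emitted=8 chunks_done=1
Byte 13 = '3': mode=SIZE remaining=0 emitted=8 chunks_done=1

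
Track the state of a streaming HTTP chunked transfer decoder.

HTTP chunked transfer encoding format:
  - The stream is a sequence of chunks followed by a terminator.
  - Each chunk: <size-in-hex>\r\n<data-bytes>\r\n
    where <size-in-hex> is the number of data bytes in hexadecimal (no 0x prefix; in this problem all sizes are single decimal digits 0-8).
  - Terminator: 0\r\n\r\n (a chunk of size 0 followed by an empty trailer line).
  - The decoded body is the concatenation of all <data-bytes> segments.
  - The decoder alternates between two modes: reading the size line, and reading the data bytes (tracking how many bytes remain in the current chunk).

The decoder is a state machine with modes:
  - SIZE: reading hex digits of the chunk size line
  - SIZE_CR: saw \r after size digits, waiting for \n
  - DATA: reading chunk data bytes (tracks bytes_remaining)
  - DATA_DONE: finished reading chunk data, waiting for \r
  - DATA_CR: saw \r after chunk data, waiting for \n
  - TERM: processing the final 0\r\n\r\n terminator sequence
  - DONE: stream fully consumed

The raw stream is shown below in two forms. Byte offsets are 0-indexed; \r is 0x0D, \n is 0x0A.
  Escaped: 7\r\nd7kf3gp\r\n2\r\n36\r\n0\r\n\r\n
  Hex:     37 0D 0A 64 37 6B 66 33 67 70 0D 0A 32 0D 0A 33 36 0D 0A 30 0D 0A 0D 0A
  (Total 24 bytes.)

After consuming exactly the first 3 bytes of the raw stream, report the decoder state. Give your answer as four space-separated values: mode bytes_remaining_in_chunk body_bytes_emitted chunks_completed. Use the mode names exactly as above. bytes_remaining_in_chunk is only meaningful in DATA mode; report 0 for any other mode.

Byte 0 = '7': mode=SIZE remaining=0 emitted=0 chunks_done=0
Byte 1 = 0x0D: mode=SIZE_CR remaining=0 emitted=0 chunks_done=0
Byte 2 = 0x0A: mode=DATA remaining=7 emitted=0 chunks_done=0

Answer: DATA 7 0 0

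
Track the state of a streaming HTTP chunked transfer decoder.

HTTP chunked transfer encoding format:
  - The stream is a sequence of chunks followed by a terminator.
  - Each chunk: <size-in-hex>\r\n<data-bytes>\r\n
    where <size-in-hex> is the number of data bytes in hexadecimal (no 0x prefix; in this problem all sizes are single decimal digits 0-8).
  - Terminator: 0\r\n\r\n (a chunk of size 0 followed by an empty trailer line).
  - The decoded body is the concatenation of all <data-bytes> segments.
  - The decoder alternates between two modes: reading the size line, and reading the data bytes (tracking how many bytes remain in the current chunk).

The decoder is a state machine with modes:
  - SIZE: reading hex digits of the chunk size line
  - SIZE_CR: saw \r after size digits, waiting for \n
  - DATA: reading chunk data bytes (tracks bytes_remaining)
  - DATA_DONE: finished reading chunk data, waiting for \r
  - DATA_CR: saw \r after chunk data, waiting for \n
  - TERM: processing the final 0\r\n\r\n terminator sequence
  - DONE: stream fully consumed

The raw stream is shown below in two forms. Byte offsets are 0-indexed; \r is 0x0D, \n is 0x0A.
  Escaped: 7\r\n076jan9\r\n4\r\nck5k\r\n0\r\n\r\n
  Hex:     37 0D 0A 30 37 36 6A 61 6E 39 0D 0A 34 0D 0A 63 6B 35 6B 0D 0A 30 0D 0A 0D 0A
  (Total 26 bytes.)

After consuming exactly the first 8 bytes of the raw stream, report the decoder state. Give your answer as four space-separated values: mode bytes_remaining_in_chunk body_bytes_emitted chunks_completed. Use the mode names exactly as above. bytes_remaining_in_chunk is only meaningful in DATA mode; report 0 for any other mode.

Answer: DATA 2 5 0

Derivation:
Byte 0 = '7': mode=SIZE remaining=0 emitted=0 chunks_done=0
Byte 1 = 0x0D: mode=SIZE_CR remaining=0 emitted=0 chunks_done=0
Byte 2 = 0x0A: mode=DATA remaining=7 emitted=0 chunks_done=0
Byte 3 = '0': mode=DATA remaining=6 emitted=1 chunks_done=0
Byte 4 = '7': mode=DATA remaining=5 emitted=2 chunks_done=0
Byte 5 = '6': mode=DATA remaining=4 emitted=3 chunks_done=0
Byte 6 = 'j': mode=DATA remaining=3 emitted=4 chunks_done=0
Byte 7 = 'a': mode=DATA remaining=2 emitted=5 chunks_done=0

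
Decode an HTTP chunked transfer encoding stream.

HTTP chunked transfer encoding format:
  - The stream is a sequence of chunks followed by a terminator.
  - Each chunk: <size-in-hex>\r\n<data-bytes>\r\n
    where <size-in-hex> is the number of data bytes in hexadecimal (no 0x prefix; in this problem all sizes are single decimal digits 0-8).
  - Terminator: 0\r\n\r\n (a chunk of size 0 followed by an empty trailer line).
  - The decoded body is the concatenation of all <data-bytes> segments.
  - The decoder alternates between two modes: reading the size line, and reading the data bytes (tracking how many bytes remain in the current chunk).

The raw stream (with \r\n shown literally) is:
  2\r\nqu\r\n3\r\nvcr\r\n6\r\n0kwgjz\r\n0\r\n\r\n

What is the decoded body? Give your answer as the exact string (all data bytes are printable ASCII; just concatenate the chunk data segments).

Answer: quvcr0kwgjz

Derivation:
Chunk 1: stream[0..1]='2' size=0x2=2, data at stream[3..5]='qu' -> body[0..2], body so far='qu'
Chunk 2: stream[7..8]='3' size=0x3=3, data at stream[10..13]='vcr' -> body[2..5], body so far='quvcr'
Chunk 3: stream[15..16]='6' size=0x6=6, data at stream[18..24]='0kwgjz' -> body[5..11], body so far='quvcr0kwgjz'
Chunk 4: stream[26..27]='0' size=0 (terminator). Final body='quvcr0kwgjz' (11 bytes)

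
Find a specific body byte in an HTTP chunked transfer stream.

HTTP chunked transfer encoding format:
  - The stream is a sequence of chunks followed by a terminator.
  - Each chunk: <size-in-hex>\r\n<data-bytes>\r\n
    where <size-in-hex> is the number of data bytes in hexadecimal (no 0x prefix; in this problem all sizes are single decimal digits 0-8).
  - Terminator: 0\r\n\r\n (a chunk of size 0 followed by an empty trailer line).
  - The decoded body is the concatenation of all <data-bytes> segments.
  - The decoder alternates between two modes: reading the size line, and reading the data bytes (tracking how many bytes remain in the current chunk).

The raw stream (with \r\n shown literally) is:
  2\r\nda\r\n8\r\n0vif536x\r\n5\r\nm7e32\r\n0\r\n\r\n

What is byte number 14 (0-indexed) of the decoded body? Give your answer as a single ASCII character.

Answer: 2

Derivation:
Chunk 1: stream[0..1]='2' size=0x2=2, data at stream[3..5]='da' -> body[0..2], body so far='da'
Chunk 2: stream[7..8]='8' size=0x8=8, data at stream[10..18]='0vif536x' -> body[2..10], body so far='da0vif536x'
Chunk 3: stream[20..21]='5' size=0x5=5, data at stream[23..28]='m7e32' -> body[10..15], body so far='da0vif536xm7e32'
Chunk 4: stream[30..31]='0' size=0 (terminator). Final body='da0vif536xm7e32' (15 bytes)
Body byte 14 = '2'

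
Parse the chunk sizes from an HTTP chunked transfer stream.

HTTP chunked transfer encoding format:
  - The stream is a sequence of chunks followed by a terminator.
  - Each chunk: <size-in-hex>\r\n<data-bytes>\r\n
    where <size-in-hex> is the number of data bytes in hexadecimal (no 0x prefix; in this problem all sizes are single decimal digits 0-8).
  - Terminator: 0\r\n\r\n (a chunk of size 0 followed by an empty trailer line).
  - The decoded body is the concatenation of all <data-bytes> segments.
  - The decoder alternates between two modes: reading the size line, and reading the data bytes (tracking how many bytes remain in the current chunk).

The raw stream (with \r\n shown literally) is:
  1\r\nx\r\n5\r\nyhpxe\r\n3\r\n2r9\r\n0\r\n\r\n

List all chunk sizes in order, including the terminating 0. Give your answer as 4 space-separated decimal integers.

Chunk 1: stream[0..1]='1' size=0x1=1, data at stream[3..4]='x' -> body[0..1], body so far='x'
Chunk 2: stream[6..7]='5' size=0x5=5, data at stream[9..14]='yhpxe' -> body[1..6], body so far='xyhpxe'
Chunk 3: stream[16..17]='3' size=0x3=3, data at stream[19..22]='2r9' -> body[6..9], body so far='xyhpxe2r9'
Chunk 4: stream[24..25]='0' size=0 (terminator). Final body='xyhpxe2r9' (9 bytes)

Answer: 1 5 3 0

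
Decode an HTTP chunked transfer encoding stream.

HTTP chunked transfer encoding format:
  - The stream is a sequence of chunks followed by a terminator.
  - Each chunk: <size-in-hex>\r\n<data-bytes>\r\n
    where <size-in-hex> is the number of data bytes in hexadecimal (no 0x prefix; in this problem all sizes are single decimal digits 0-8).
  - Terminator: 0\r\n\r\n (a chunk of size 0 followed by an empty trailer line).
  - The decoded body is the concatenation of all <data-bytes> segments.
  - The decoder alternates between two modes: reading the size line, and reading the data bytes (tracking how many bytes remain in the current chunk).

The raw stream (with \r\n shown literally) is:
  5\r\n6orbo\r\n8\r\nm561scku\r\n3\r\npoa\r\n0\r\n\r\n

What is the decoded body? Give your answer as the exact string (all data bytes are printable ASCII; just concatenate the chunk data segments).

Chunk 1: stream[0..1]='5' size=0x5=5, data at stream[3..8]='6orbo' -> body[0..5], body so far='6orbo'
Chunk 2: stream[10..11]='8' size=0x8=8, data at stream[13..21]='m561scku' -> body[5..13], body so far='6orbom561scku'
Chunk 3: stream[23..24]='3' size=0x3=3, data at stream[26..29]='poa' -> body[13..16], body so far='6orbom561sckupoa'
Chunk 4: stream[31..32]='0' size=0 (terminator). Final body='6orbom561sckupoa' (16 bytes)

Answer: 6orbom561sckupoa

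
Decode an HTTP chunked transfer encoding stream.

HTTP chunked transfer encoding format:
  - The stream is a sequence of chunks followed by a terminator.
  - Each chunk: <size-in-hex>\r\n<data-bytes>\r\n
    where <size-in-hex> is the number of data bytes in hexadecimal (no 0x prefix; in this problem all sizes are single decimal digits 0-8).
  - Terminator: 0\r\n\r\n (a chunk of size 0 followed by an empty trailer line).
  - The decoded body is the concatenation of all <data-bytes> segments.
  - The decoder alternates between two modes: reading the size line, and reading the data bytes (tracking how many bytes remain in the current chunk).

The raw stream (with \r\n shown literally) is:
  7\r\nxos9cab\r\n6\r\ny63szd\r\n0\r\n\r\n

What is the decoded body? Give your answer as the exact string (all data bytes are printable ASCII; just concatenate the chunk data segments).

Chunk 1: stream[0..1]='7' size=0x7=7, data at stream[3..10]='xos9cab' -> body[0..7], body so far='xos9cab'
Chunk 2: stream[12..13]='6' size=0x6=6, data at stream[15..21]='y63szd' -> body[7..13], body so far='xos9caby63szd'
Chunk 3: stream[23..24]='0' size=0 (terminator). Final body='xos9caby63szd' (13 bytes)

Answer: xos9caby63szd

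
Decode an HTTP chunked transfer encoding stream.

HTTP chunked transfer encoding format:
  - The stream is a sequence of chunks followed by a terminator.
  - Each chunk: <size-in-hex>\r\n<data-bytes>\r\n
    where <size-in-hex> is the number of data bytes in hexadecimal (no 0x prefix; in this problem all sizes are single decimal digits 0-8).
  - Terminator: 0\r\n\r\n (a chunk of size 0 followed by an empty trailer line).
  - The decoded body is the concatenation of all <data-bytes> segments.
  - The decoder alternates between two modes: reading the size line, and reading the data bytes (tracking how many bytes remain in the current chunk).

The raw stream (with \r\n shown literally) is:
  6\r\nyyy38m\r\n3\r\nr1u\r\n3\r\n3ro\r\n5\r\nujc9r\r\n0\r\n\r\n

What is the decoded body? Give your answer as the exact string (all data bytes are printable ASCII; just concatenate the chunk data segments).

Chunk 1: stream[0..1]='6' size=0x6=6, data at stream[3..9]='yyy38m' -> body[0..6], body so far='yyy38m'
Chunk 2: stream[11..12]='3' size=0x3=3, data at stream[14..17]='r1u' -> body[6..9], body so far='yyy38mr1u'
Chunk 3: stream[19..20]='3' size=0x3=3, data at stream[22..25]='3ro' -> body[9..12], body so far='yyy38mr1u3ro'
Chunk 4: stream[27..28]='5' size=0x5=5, data at stream[30..35]='ujc9r' -> body[12..17], body so far='yyy38mr1u3roujc9r'
Chunk 5: stream[37..38]='0' size=0 (terminator). Final body='yyy38mr1u3roujc9r' (17 bytes)

Answer: yyy38mr1u3roujc9r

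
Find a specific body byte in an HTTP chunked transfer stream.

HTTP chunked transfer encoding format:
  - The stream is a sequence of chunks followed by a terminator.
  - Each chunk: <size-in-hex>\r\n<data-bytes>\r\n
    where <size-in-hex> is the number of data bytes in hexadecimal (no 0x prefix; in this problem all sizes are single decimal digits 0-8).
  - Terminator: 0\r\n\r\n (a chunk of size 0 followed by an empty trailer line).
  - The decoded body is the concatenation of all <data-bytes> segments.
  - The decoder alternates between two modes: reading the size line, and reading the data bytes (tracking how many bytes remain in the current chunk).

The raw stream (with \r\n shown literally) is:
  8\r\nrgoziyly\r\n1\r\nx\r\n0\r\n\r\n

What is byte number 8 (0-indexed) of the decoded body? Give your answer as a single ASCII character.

Chunk 1: stream[0..1]='8' size=0x8=8, data at stream[3..11]='rgoziyly' -> body[0..8], body so far='rgoziyly'
Chunk 2: stream[13..14]='1' size=0x1=1, data at stream[16..17]='x' -> body[8..9], body so far='rgoziylyx'
Chunk 3: stream[19..20]='0' size=0 (terminator). Final body='rgoziylyx' (9 bytes)
Body byte 8 = 'x'

Answer: x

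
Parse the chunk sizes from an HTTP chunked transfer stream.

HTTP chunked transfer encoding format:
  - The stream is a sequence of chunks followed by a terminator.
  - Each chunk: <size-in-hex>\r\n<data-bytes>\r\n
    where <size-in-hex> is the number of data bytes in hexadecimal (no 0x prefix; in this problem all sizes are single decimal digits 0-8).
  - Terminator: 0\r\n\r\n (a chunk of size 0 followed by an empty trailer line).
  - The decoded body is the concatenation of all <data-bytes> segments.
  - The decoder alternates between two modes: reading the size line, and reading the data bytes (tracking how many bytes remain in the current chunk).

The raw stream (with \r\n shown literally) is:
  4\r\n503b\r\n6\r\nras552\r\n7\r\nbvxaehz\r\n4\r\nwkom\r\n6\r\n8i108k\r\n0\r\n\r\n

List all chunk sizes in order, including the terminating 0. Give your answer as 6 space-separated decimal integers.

Answer: 4 6 7 4 6 0

Derivation:
Chunk 1: stream[0..1]='4' size=0x4=4, data at stream[3..7]='503b' -> body[0..4], body so far='503b'
Chunk 2: stream[9..10]='6' size=0x6=6, data at stream[12..18]='ras552' -> body[4..10], body so far='503bras552'
Chunk 3: stream[20..21]='7' size=0x7=7, data at stream[23..30]='bvxaehz' -> body[10..17], body so far='503bras552bvxaehz'
Chunk 4: stream[32..33]='4' size=0x4=4, data at stream[35..39]='wkom' -> body[17..21], body so far='503bras552bvxaehzwkom'
Chunk 5: stream[41..42]='6' size=0x6=6, data at stream[44..50]='8i108k' -> body[21..27], body so far='503bras552bvxaehzwkom8i108k'
Chunk 6: stream[52..53]='0' size=0 (terminator). Final body='503bras552bvxaehzwkom8i108k' (27 bytes)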